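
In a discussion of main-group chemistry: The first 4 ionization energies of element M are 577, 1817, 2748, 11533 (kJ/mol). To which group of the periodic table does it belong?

Look for the largest jump between consecutive ionization energies: IE4/IE3 ≈ 4.2, far larger than any earlier ratio.
That jump marks the point where a core electron is being removed. So the atom has 3 valence electrons.
A main-group element with 3 valence electrons is in group 13.

Group 13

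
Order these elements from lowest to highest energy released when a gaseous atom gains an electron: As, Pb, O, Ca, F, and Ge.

O is in period 2, group 16; F is in period 2, group 17; Ca is in period 4, group 2; Ge is in period 4, group 14; As is in period 4, group 15; Pb is in period 6, group 14.
Electron affinity generally becomes more exothermic across a period toward the halogens and less exothermic down a group.
Here both period and group differ, so the two effects have to be weighed against each other.
Pb > Ca: the two effects oppose for this pair; the across-period effect wins (35 vs 2 kJ/mol).
As > Pb: relative to Pb, both the across-period and down-group shifts push As's electron affinity up.
Ge > As: this pair runs against the simple trend — see the exception note.
O > Ge: relative to Ge, both the across-period and down-group shifts push O's electron affinity up.
F > O: both are in period 2; the period trend gives F the larger value.
Note the exception: Ge has a higher electron affinity than As, contrary to the simple trend — adding an electron to As's half-filled 4p³ is unfavourable, so Ge (4p²) has the more exothermic EA.
For reference (kJ/mol): O 141, F 328, Ca 2, Ge 119, As 78, Pb 35.
So from lowest to highest: Ca < Pb < As < Ge < O < F.

Ca < Pb < As < Ge < O < F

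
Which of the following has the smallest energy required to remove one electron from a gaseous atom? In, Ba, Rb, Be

Be is in period 2, group 2; Rb is in period 5, group 1; In is in period 5, group 13; Ba is in period 6, group 2.
First ionization energy rises across a period (greater Z_eff holds electrons more tightly) and falls down a group (valence electrons are farther from the nucleus).
These span different periods and groups, so the two trends combine.
Ba > Rb: the two effects oppose for this pair; the across-period effect wins (503 vs 403 kJ/mol).
In > Ba: relative to Ba, both the across-period and down-group shifts push In's first ionization energy up.
Be > In: period and group pull opposite ways; the down-group shift dominates (900 vs 558 kJ/mol).
Approximate values (kJ/mol): Be 900, Rb 403, In 558, Ba 503.
The smallest energy required to remove one electron from a gaseous atom among these belongs to Rb.

Rb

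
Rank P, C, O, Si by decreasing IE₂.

O > C > P > Si

The second ionization energy removes an electron from the +1 ion. For each element: P⁺ still has 4 valence electrons; C⁺ still has 3 valence electrons; O⁺ still has 5 valence electrons; Si⁺ still has 3 valence electrons.
All are still removing valence electrons, so compare the +1 ions as you would atoms: IE_2 generally rises across a period (higher Z_eff) and falls down a group (larger shell), subject to the usual subshell exceptions.
Valence configurations: P⁺ [Ne]3s²3p², C⁺ [He]2s²2p¹, O⁺ [He]2s²2p³, Si⁺ [Ne]3s²3p¹.
The numbers (kJ/mol): P 1907, C 2353, O 3388, Si 1577.
Hence IE_2: Si < P < C < O.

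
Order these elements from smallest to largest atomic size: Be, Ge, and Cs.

Be is in period 2, group 2; Ge is in period 4, group 14; Cs is in period 6, group 1.
Across a period the added protons contract the valence shell; down a group each new principal shell makes the atom larger.
Here both period and group differ, so the two effects have to be weighed against each other.
Ge > Be: the two effects oppose for this pair; the down-group effect wins (121 vs 102 pm).
Cs > Ge: relative to Ge, both the across-period and down-group shifts push Cs's atomic radius up.
Tabulated atomic radius (pm): Be 102, Ge 121, Cs 232.
So from smallest to largest: Be < Ge < Cs.

Be < Ge < Cs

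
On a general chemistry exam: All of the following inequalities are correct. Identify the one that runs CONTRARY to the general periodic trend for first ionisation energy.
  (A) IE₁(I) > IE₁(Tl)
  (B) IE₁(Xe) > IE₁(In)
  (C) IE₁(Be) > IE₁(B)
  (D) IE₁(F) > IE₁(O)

The general trend: first ionisation energy increases across a period and decreases down a group.
(A) I (period 5, group 17) vs Tl (period 6, group 13): the stated order agrees with the simple trend.
(B) Xe (period 5, group 18) vs In (period 5, group 13): the stated order agrees with the simple trend.
(C) Be (period 2, group 2) vs B (period 2, group 13): the stated order contradicts the simple trend.
(D) F (period 2, group 17) vs O (period 2, group 16): the stated order agrees with the simple trend.
The exception is (C): removing B's lone 2p electron is easier than breaking Be's filled 2s².

(C)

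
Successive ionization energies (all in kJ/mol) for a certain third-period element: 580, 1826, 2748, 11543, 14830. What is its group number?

Look for the largest jump between consecutive ionization energies: IE4/IE3 ≈ 4.2, far larger than any earlier ratio.
That jump marks the point where a core electron is being removed. So the atom has 3 valence electrons.
A main-group element with 3 valence electrons is in group 13.

Group 13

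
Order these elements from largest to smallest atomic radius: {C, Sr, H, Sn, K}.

H is in period 1, group 1; C is in period 2, group 14; K is in period 4, group 1; Sr is in period 5, group 2; Sn is in period 5, group 14.
Radius decreases left→right (rising Z_eff, same n) and increases top→bottom (higher n).
Here both period and group differ, so the two effects have to be weighed against each other.
C > H: period and group pull opposite ways; the down-group shift dominates (75 vs 32 pm).
Sn > C: they share group 14; the group trend gives Sn the larger value.
Sr > Sn: both are in period 5; the period trend gives Sr the larger value.
K > Sr: the two effects oppose for this pair; the across-period effect wins (196 vs 185 pm).
For reference (pm): H 32, C 75, K 196, Sr 185, Sn 140.
So from largest to smallest: K > Sr > Sn > C > H.

K > Sr > Sn > C > H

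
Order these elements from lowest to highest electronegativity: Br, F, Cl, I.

F is in period 2, group 17; Cl is in period 3, group 17; Br is in period 4, group 17; I is in period 5, group 17.
EN rises left→right (higher Z_eff, smaller atoms) and falls top→bottom (larger, more shielded atoms).
All are in group 17, so electronegativity increases up the group.
So from lowest to highest: I < Br < Cl < F.

I < Br < Cl < F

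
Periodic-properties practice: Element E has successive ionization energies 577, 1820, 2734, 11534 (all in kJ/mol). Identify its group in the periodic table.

Group 13

Look for the largest jump between consecutive ionization energies: IE4/IE3 ≈ 4.2, far larger than any earlier ratio.
That jump marks the point where a core electron is being removed. So the atom has 3 valence electrons.
A main-group element with 3 valence electrons is in group 13.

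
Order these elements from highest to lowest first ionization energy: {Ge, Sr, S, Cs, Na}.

S > Ge > Sr > Na > Cs

Na is in period 3, group 1; S is in period 3, group 16; Ge is in period 4, group 14; Sr is in period 5, group 2; Cs is in period 6, group 1.
Removing the outermost electron gets harder across a period and easier down a group.
Here both period and group differ, so the two effects have to be weighed against each other.
Na > Cs: Na sits above Cs in group 1, so the down-group effect alone puts Na higher.
Sr > Na: period and group pull opposite ways; the across-period shift dominates (550 vs 496 kJ/mol).
Ge > Sr: relative to Sr, both the across-period and down-group shifts push Ge's first ionization energy up.
S > Ge: both effects reinforce here, so S is clearly the higher of the two.
For reference (kJ/mol): Na 496, S 1000, Ge 762, Sr 550, Cs 376.
So from highest to lowest: S > Ge > Sr > Na > Cs.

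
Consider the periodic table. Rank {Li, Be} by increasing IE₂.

The second ionization energy removes an electron from the +1 ion. For each element: Li⁺ is the bare [He] core; Be⁺ still has 1 valence electron.
Pulling an electron out of a noble-gas core costs far more than removing a remaining valence electron, so Li sits at the high end of IE_2.
Approximate IE_2 values (kJ/mol): Li 7298, Be 1757.
Hence IE_2: Be < Li.

Be < Li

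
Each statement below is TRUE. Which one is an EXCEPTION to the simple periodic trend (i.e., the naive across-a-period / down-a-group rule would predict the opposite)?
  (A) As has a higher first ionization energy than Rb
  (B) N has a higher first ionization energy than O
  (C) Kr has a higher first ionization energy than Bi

The general trend: first ionization energy increases across a period and decreases down a group.
(A) As (period 4, group 15) vs Rb (period 5, group 1): the stated order agrees with the simple trend.
(B) N (period 2, group 15) vs O (period 2, group 16): the stated order contradicts the simple trend.
(C) Kr (period 4, group 18) vs Bi (period 6, group 15): the stated order agrees with the simple trend.
The exception is (B): pairing an electron in O's 2p⁴ costs repulsion energy, so O ionizes more easily than half-filled N (2p³).

(B)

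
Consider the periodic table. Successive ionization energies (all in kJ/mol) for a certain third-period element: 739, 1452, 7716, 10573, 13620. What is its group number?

Look for the largest jump between consecutive ionization energies: IE3/IE2 ≈ 5.3, far larger than any earlier ratio.
That jump marks the point where a core electron is being removed. So the atom has 2 valence electrons.
A main-group element with 2 valence electrons is in group 2.

Group 2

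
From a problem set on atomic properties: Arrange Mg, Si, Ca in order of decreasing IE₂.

Si, Mg, Ca

After 1 electron has been removed, what remains? Mg⁺ still has 1 valence electron; Si⁺ still has 3 valence electrons; Ca⁺ still has 1 valence electron.
All are still removing valence electrons, so compare the +1 ions as you would atoms: IE_2 generally rises across a period (higher Z_eff) and falls down a group (larger shell), subject to the usual subshell exceptions.
Valence configurations: Mg⁺ [Ne]3s¹, Si⁺ [Ne]3s²3p¹, Ca⁺ [Ar]4s¹.
The numbers (kJ/mol): Mg 1451, Si 1577, Ca 1145.
Putting it together, IE_2: Ca < Mg < Si.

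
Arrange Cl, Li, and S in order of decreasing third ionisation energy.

Li > Cl > S

The third ionization energy removes an electron from the +2 ion. For each element: Cl²⁺ still has 5 valence electrons; Li²⁺ is already 1 electron into the core; S²⁺ still has 4 valence electrons.
Breaking into a closed-shell core is much more expensive than removing a leftover valence electron — Li has the largest IE_3 here.
Valence configurations: Cl²⁺ [Ne]3s²3p³, S²⁺ [Ne]3s²3p².
The numbers (kJ/mol): Cl 3822, Li 11815, S 3357.
Overall IE_3 order: S < Cl < Li.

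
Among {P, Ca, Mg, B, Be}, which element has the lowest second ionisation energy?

Ca

The second ionization energy removes an electron from the +1 ion. For each element: P⁺ still has 4 valence electrons; Ca⁺ still has 1 valence electron; Mg⁺ still has 1 valence electron; B⁺ still has 2 valence electrons; Be⁺ still has 1 valence electron.
All are still removing valence electrons, so compare the +1 ions as you would atoms: IE_2 generally rises across a period (higher Z_eff) and falls down a group (larger shell), subject to the usual subshell exceptions.
Valence configurations: P⁺ [Ne]3s²3p², Ca⁺ [Ar]4s¹, Mg⁺ [Ne]3s¹, B⁺ [He]2s², Be⁺ [He]2s¹.
Approximate IE_2 values (kJ/mol): P 1907, Ca 1145, Mg 1451, B 2427, Be 1757.
So the second ionization energies run Ca < Mg < Be < P < B.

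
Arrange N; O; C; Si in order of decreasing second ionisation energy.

O, N, C, Si

IE_2 is the cost of taking one more electron from the +1 cation: N⁺ still has 4 valence electrons; O⁺ still has 5 valence electrons; C⁺ still has 3 valence electrons; Si⁺ still has 3 valence electrons.
All are still removing valence electrons, so compare the +1 ions as you would atoms: IE_2 generally rises across a period (higher Z_eff) and falls down a group (larger shell), subject to the usual subshell exceptions.
Valence configurations: N⁺ [He]2s²2p², O⁺ [He]2s²2p³, C⁺ [He]2s²2p¹, Si⁺ [Ne]3s²3p¹.
Approximate IE_2 values (kJ/mol): N 2856, O 3388, C 2353, Si 1577.
Putting it together, IE_2: Si < C < N < O.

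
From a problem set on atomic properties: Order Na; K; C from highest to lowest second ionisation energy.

Na > K > C

The second ionization energy removes an electron from the +1 ion. For each element: Na⁺ is the bare [Ne] core; K⁺ is the bare [Ar] core; C⁺ still has 3 valence electrons.
Pulling an electron out of a noble-gas core costs far more than removing a remaining valence electron, so K and Na sit at the high end of IE_2.
Approximate IE_2 values (kJ/mol): Na 4562, K 3052, C 2353.
Hence IE_2: C < K < Na.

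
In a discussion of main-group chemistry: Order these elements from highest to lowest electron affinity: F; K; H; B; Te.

F > Te > H > K > B

H is in period 1, group 1; B is in period 2, group 13; F is in period 2, group 17; K is in period 4, group 1; Te is in period 5, group 16.
Adding an electron releases more energy for atoms nearer the top right (short of the noble gases).
These span different periods and groups, so the two trends combine.
K > B: this pair runs against the simple trend — see the exception note.
H > K: H sits above K in group 1, so the down-group effect alone puts H higher.
Te > H: the two effects oppose for this pair; the across-period effect wins (190 vs 73 kJ/mol).
F > Te: both effects reinforce here, so F is clearly the higher of the two.
Note the exception: K has a higher electron affinity than B, contrary to the simple trend — B's ns²np¹ configuration gives only a small electron affinity — the sparsely filled np subshell binds an added electron weakly.
Tabulated electron affinity (kJ/mol): H 73, B 27, F 328, K 48, Te 190.
So from highest to lowest: F > Te > H > K > B.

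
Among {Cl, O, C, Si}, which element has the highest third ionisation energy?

The third ionization energy removes an electron from the +2 ion. For each element: Cl²⁺ still has 5 valence electrons; O²⁺ still has 4 valence electrons; C²⁺ still has 2 valence electrons; Si²⁺ still has 2 valence electrons.
All are still removing valence electrons, so compare the +2 ions as you would atoms: IE_3 generally rises across a period (higher Z_eff) and falls down a group (larger shell), subject to the usual subshell exceptions.
Valence configurations: Cl²⁺ [Ne]3s²3p³, O²⁺ [He]2s²2p², C²⁺ [He]2s², Si²⁺ [Ne]3s².
Approximate IE_3 values (kJ/mol): Cl 3822, O 5300, C 4620, Si 3232.
Putting it together, IE_3: Si < Cl < C < O.

O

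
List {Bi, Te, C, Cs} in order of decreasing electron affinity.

Te > C > Bi > Cs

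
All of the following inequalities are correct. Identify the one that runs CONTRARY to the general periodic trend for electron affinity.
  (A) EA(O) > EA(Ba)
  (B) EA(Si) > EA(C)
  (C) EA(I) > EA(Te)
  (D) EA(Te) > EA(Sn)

(B)

The general trend: electron affinity increases across a period and decreases down a group.
(A) O (period 2, group 16) vs Ba (period 6, group 2): the stated order agrees with the simple trend.
(B) Si (period 3, group 14) vs C (period 2, group 14): the stated order contradicts the simple trend.
(C) I (period 5, group 17) vs Te (period 5, group 16): the stated order agrees with the simple trend.
(D) Te (period 5, group 16) vs Sn (period 5, group 14): the stated order agrees with the simple trend.
The exception is (B): Si's larger, more diffuse 3p orbitals accept an added electron slightly more readily than C's compact 2p.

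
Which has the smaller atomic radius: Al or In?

Al

Al is in period 3, group 13; In is in period 5, group 13.
Atomic radius shrinks across a period as nuclear charge pulls the same shell inward, and grows down a group as new shells are added.
All are in group 13, so atomic radius increases down the group.
So Al has the smaller atomic radius (Al < In).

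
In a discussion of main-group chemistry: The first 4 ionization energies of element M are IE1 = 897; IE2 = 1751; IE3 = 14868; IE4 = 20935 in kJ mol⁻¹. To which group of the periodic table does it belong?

Look for the largest jump between consecutive ionization energies: IE3/IE2 ≈ 8.5, far larger than any earlier ratio.
That jump marks the point where a core electron is being removed. So the atom has 2 valence electrons.
A main-group element with 2 valence electrons is in group 2.

Group 2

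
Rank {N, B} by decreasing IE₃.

Consider each +2 ion: N²⁺ still has 3 valence electrons; B²⁺ still has 1 valence electron.
All are still removing valence electrons, so compare the +2 ions as you would atoms: IE_3 generally rises across a period (higher Z_eff) and falls down a group (larger shell), subject to the usual subshell exceptions.
Valence configurations: N²⁺ [He]2s²2p¹, B²⁺ [He]2s¹.
Tabulated IE_3 (kJ/mol): N 4578, B 3660.
So the third ionization energies run B < N.

N, B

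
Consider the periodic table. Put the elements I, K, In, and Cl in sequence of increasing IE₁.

Cl is in period 3, group 17; K is in period 4, group 1; In is in period 5, group 13; I is in period 5, group 17.
Across a period the outer electron is held more tightly (higher IE₁); down a group it sits in a higher shell, more shielded, and comes off more easily.
Here both period and group differ, so the two effects have to be weighed against each other.
In > K: the two effects oppose for this pair; the across-period effect wins (558 vs 419 kJ/mol).
I > In: both are in period 5; the period trend gives I the larger value.
Cl > I: they share group 17; the group trend gives Cl the larger value.
For reference (kJ/mol): Cl 1251, K 419, In 558, I 1008.
So from lowest to highest: K < In < I < Cl.

K, In, I, Cl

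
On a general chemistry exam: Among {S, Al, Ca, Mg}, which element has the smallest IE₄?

S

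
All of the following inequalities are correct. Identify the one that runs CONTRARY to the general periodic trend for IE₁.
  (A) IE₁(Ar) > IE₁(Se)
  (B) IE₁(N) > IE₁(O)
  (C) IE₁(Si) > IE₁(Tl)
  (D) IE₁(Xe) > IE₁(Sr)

(B)

The general trend: IE₁ increases across a period and decreases down a group.
(A) Ar (period 3, group 18) vs Se (period 4, group 16): the stated order agrees with the simple trend.
(B) N (period 2, group 15) vs O (period 2, group 16): the stated order contradicts the simple trend.
(C) Si (period 3, group 14) vs Tl (period 6, group 13): the stated order agrees with the simple trend.
(D) Xe (period 5, group 18) vs Sr (period 5, group 2): the stated order agrees with the simple trend.
The exception is (B): pairing an electron in O's 2p⁴ costs repulsion energy, so O ionizes more easily than half-filled N (2p³).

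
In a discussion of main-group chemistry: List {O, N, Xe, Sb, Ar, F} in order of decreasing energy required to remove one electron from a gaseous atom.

F > Ar > N > O > Xe > Sb

IE₁ increases left→right with effective nuclear charge and decreases top→bottom as the valence shell moves farther out.
These span different periods and groups, so the two trends combine.
Xe > Sb: both are in period 5; the period trend gives Xe the larger value.
O > Xe: the two effects oppose for this pair; the down-group effect wins (1314 vs 1170 kJ/mol).
N > O: this pair runs against the simple trend — see the exception note.
Ar > N: the two effects oppose for this pair; the across-period effect wins (1521 vs 1402 kJ/mol).
F > Ar: the two effects oppose for this pair; the down-group effect wins (1681 vs 1521 kJ/mol).
Note the exception: N has a higher first ionization energy than O, contrary to the simple trend — pairing an electron in O's 2p⁴ costs repulsion energy, so O ionizes more easily than half-filled N (2p³).
For reference (kJ/mol): N 1402, O 1314, F 1681, Ar 1521, Sb 831, Xe 1170.
So from highest to lowest: F > Ar > N > O > Xe > Sb.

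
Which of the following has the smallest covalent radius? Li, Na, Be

Across a period the added protons contract the valence shell; down a group each new principal shell makes the atom larger.
Here both period and group differ, so the two effects have to be weighed against each other.
Li > Be: Li lies to the left of Be in period 2, so the across-period effect alone puts Li larger.
Na > Li: Na sits below Li in group 1, so the down-group effect alone puts Na larger.
Approximate values (pm): Li 133, Be 102, Na 155.
The smallest covalent radius among these belongs to Be.

Be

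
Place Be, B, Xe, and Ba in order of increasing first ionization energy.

Removing the outermost electron gets harder across a period and easier down a group.
Neither a single period nor a single group — weigh both effects.
B > Ba: both effects reinforce here, so B is clearly the higher of the two.
Be > B: this pair runs against the simple trend — see the exception note.
Xe > Be: the two effects oppose for this pair; the across-period effect wins (1170 vs 900 kJ/mol).
Note the exception: Be has a higher first ionization energy than B, contrary to the simple trend — removing B's lone 2p electron is easier than breaking Be's filled 2s².
Approximate values (kJ/mol): Be 900, B 801, Xe 1170, Ba 503.
So from lowest to highest: Ba < B < Be < Xe.

Ba < B < Be < Xe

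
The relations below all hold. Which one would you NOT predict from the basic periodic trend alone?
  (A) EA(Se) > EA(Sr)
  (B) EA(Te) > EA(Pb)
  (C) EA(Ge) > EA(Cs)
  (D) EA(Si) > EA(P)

(D)

The general trend: electron affinity increases across a period and decreases down a group.
(A) Se (period 4, group 16) vs Sr (period 5, group 2): the stated order agrees with the simple trend.
(B) Te (period 5, group 16) vs Pb (period 6, group 14): the stated order agrees with the simple trend.
(C) Ge (period 4, group 14) vs Cs (period 6, group 1): the stated order agrees with the simple trend.
(D) Si (period 3, group 14) vs P (period 3, group 15): the stated order contradicts the simple trend.
The exception is (D): adding an electron to P's half-filled 3p³ is unfavourable, so Si (3p²) has the more exothermic EA.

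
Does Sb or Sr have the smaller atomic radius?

Sr is in period 5, group 2; Sb is in period 5, group 15.
Across a period the added protons contract the valence shell; down a group each new principal shell makes the atom larger.
All lie in period 5, so atomic radius increases right to left.
So Sb has the smaller atomic radius (Sb < Sr).

Sb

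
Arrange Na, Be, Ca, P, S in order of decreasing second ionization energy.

Na > S > P > Be > Ca

The second ionization energy removes an electron from the +1 ion. For each element: Na⁺ is the bare [Ne] core; Be⁺ still has 1 valence electron; Ca⁺ still has 1 valence electron; P⁺ still has 4 valence electrons; S⁺ still has 5 valence electrons.
Core electrons are held far more tightly than valence electrons, so Na tops the IE_2 order.
Valence configurations: Be⁺ [He]2s¹, Ca⁺ [Ar]4s¹, P⁺ [Ne]3s²3p², S⁺ [Ne]3s²3p³.
The numbers (kJ/mol): Na 4562, Be 1757, Ca 1145, P 1907, S 2252.
Overall IE_2 order: Ca < Be < P < S < Na.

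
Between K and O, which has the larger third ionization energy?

Consider each +2 ion: K²⁺ is already 1 electron into the core; O²⁺ still has 4 valence electrons.
Usually core removal costs more than valence removal, but here the competition is close: a tightly held n=2 valence electron can cost more to remove than an n=3 core electron, so the actual values have to decide it.
Approximate IE_3 values (kJ/mol): K 4420, O 5300.
Overall IE_3 order: K < O.

O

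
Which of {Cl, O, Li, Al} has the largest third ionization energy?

Li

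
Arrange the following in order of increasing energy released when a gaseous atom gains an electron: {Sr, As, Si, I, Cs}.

Si is in period 3, group 14; As is in period 4, group 15; Sr is in period 5, group 2; I is in period 5, group 17; Cs is in period 6, group 1.
Electron affinity generally becomes more exothermic across a period toward the halogens and less exothermic down a group.
These span different periods and groups, so the two trends combine.
Cs > Sr: this pair runs against the simple trend — see the exception note.
As > Cs: relative to Cs, both the across-period and down-group shifts push As's electron affinity up.
Si > As: period and group pull opposite ways; the down-group shift dominates (134 vs 78 kJ/mol).
I > Si: the two effects oppose for this pair; the across-period effect wins (295 vs 134 kJ/mol).
Note the exception: Cs has a higher electron affinity than Sr, contrary to the simple trend — adding an electron to Sr (ns²) has to open a new, higher-energy np subshell, which is unfavourable.
Approximate values (kJ/mol): Si 134, As 78, Sr 5, I 295, Cs 46.
So from lowest to highest: Sr < Cs < As < Si < I.

Sr < Cs < As < Si < I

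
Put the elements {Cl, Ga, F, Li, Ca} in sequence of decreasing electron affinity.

Li is in period 2, group 1; F is in period 2, group 17; Cl is in period 3, group 17; Ca is in period 4, group 2; Ga is in period 4, group 13.
Adding an electron releases more energy for atoms nearer the top right (short of the noble gases).
Here both period and group differ, so the two effects have to be weighed against each other.
Ga > Ca: Ga lies to the right of Ca in period 4, so the across-period effect alone puts Ga higher.
Li > Ga: period and group pull opposite ways; the down-group shift dominates (60 vs 29 kJ/mol).
F > Li: F lies to the right of Li in period 2, so the across-period effect alone puts F higher.
Cl > F: this pair runs against the simple trend — see the exception note.
Note the exception: Cl has a higher electron affinity than F, contrary to the simple trend — F's small 2p subshell makes the incoming electron feel strong e⁻–e⁻ repulsion, so Cl actually releases more energy on gaining an electron.
For reference (kJ/mol): Li 60, F 328, Cl 349, Ca 2, Ga 29.
So from highest to lowest: Cl > F > Li > Ga > Ca.

Cl > F > Li > Ga > Ca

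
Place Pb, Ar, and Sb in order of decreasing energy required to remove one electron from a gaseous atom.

Ar, Sb, Pb

Ar is in period 3, group 18; Sb is in period 5, group 15; Pb is in period 6, group 14.
First ionization energy rises across a period (greater Z_eff holds electrons more tightly) and falls down a group (valence electrons are farther from the nucleus).
These span different periods and groups, so the two trends combine.
Sb > Pb: relative to Pb, both the across-period and down-group shifts push Sb's first ionization energy up.
Ar > Sb: relative to Sb, both the across-period and down-group shifts push Ar's first ionization energy up.
Approximate values (kJ/mol): Ar 1521, Sb 831, Pb 716.
So from highest to lowest: Ar > Sb > Pb.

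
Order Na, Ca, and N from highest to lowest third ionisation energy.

Consider each +2 ion: Na²⁺ is already 1 electron into the core; Ca²⁺ is the bare [Ar] core; N²⁺ still has 3 valence electrons.
Breaking into a closed-shell core is much more expensive than removing a leftover valence electron — Ca and Na have the largest IE_3 here.
Approximate IE_3 values (kJ/mol): Na 6910, Ca 4912, N 4578.
Overall IE_3 order: N < Ca < Na.

Na > Ca > N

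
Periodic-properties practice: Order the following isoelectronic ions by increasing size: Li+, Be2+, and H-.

All of these have 2 electrons, so size is governed by nuclear charge alone: the more protons, the stronger the pull on the same electron cloud, and the smaller the ion.
Nuclear charges: Be2+ (Z=4), Li+ (Z=3), H- (Z=1).
Smallest to largest: Be2+ < Li+ < H-.

Be2+ < Li+ < H-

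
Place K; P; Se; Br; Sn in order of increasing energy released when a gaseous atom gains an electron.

P is in period 3, group 15; K is in period 4, group 1; Se is in period 4, group 16; Br is in period 4, group 17; Sn is in period 5, group 14.
Adding an electron releases more energy for atoms nearer the top right (short of the noble gases).
Neither a single period nor a single group — weigh both effects.
P > K: relative to K, both the across-period and down-group shifts push P's electron affinity up.
Sn > P: this pair runs against the simple trend — see the exception note.
Se > Sn: both effects reinforce here, so Se is clearly the higher of the two.
Br > Se: both are in period 4; the period trend gives Br the larger value.
Note the exception: Sn has a higher electron affinity than P, contrary to the simple trend — adding an electron to P's half-filled np³ subshell costs electron-pairing energy.
Tabulated electron affinity (kJ/mol): P 72, K 48, Se 195, Br 325, Sn 107.
So from lowest to highest: K < P < Sn < Se < Br.

K < P < Sn < Se < Br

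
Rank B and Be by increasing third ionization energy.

B < Be

Consider each +2 ion: B²⁺ still has 1 valence electron; Be²⁺ is the bare [He] core.
Core electrons are held far more tightly than valence electrons, so Be tops the IE_3 order.
Approximate IE_3 values (kJ/mol): B 3660, Be 14849.
Overall IE_3 order: B < Be.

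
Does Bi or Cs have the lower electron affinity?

Electron affinity generally becomes more exothermic across a period toward the halogens and less exothermic down a group.
All lie in period 6, so electron affinity increases left to right.
So Cs has the lower electron affinity (Cs < Bi).

Cs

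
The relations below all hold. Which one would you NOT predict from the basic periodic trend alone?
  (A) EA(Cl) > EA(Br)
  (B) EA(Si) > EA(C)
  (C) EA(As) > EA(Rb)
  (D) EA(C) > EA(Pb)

(B)

The general trend: electron affinity increases across a period and decreases down a group.
(A) Cl (period 3, group 17) vs Br (period 4, group 17): the stated order agrees with the simple trend.
(B) Si (period 3, group 14) vs C (period 2, group 14): the stated order contradicts the simple trend.
(C) As (period 4, group 15) vs Rb (period 5, group 1): the stated order agrees with the simple trend.
(D) C (period 2, group 14) vs Pb (period 6, group 14): the stated order agrees with the simple trend.
The exception is (B): Si's larger, more diffuse 3p orbitals accept an added electron slightly more readily than C's compact 2p.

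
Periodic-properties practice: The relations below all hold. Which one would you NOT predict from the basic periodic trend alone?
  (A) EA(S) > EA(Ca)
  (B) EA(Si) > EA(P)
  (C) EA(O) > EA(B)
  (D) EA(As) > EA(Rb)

The general trend: electron affinity increases across a period and decreases down a group.
(A) S (period 3, group 16) vs Ca (period 4, group 2): the stated order agrees with the simple trend.
(B) Si (period 3, group 14) vs P (period 3, group 15): the stated order contradicts the simple trend.
(C) O (period 2, group 16) vs B (period 2, group 13): the stated order agrees with the simple trend.
(D) As (period 4, group 15) vs Rb (period 5, group 1): the stated order agrees with the simple trend.
The exception is (B): adding an electron to P's half-filled 3p³ is unfavourable, so Si (3p²) has the more exothermic EA.

(B)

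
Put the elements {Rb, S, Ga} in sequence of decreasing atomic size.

Rb, Ga, S

Moving right in a period, electrons are added to the same shell under a stronger nuclear pull, so atoms get smaller; moving down, a new shell is opened and atoms get larger.
Here both period and group differ, so the two effects have to be weighed against each other.
Ga > S: both effects reinforce here, so Ga is clearly the larger of the two.
Rb > Ga: both effects reinforce here, so Rb is clearly the larger of the two.
Tabulated atomic radius (pm): S 103, Ga 124, Rb 210.
So from largest to smallest: Rb > Ga > S.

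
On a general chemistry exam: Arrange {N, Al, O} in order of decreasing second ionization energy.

IE_2 is the cost of taking one more electron from the +1 cation: N⁺ still has 4 valence electrons; Al⁺ still has 2 valence electrons; O⁺ still has 5 valence electrons.
All are still removing valence electrons, so compare the +1 ions as you would atoms: IE_2 generally rises across a period (higher Z_eff) and falls down a group (larger shell), subject to the usual subshell exceptions.
Valence configurations: N⁺ [He]2s²2p², Al⁺ [Ne]3s², O⁺ [He]2s²2p³.
The numbers (kJ/mol): N 2856, Al 1817, O 3388.
Overall IE_2 order: Al < N < O.

O > N > Al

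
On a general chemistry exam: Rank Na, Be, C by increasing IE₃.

C < Na < Be

The third ionization energy removes an electron from the +2 ion. For each element: Na²⁺ is already 1 electron into the core; Be²⁺ is the bare [He] core; C²⁺ still has 2 valence electrons.
Breaking into a closed-shell core is much more expensive than removing a leftover valence electron — Na and Be have the largest IE_3 here.
Approximate IE_3 values (kJ/mol): Na 6910, Be 14849, C 4620.
Hence IE_3: C < Na < Be.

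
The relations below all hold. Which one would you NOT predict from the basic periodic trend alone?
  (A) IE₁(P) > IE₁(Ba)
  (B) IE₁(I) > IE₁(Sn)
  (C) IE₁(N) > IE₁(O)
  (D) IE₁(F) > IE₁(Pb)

The general trend: first ionization energy increases across a period and decreases down a group.
(A) P (period 3, group 15) vs Ba (period 6, group 2): the stated order agrees with the simple trend.
(B) I (period 5, group 17) vs Sn (period 5, group 14): the stated order agrees with the simple trend.
(C) N (period 2, group 15) vs O (period 2, group 16): the stated order contradicts the simple trend.
(D) F (period 2, group 17) vs Pb (period 6, group 14): the stated order agrees with the simple trend.
The exception is (C): pairing an electron in O's 2p⁴ costs repulsion energy, so O ionizes more easily than half-filled N (2p³).

(C)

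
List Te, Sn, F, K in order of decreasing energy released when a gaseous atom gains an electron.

F is in period 2, group 17; K is in period 4, group 1; Sn is in period 5, group 14; Te is in period 5, group 16.
EA tends to increase across a period and decrease down a group, though the pattern is less regular than for IE or radius.
Here both period and group differ, so the two effects have to be weighed against each other.
Sn > K: period and group pull opposite ways; the across-period shift dominates (107 vs 48 kJ/mol).
Te > Sn: Te lies to the right of Sn in period 5, so the across-period effect alone puts Te higher.
F > Te: relative to Te, both the across-period and down-group shifts push F's electron affinity up.
Approximate values (kJ/mol): F 328, K 48, Sn 107, Te 190.
So from highest to lowest: F > Te > Sn > K.

F > Te > Sn > K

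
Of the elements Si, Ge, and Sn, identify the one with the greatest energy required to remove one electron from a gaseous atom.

Si is in period 3, group 14; Ge is in period 4, group 14; Sn is in period 5, group 14.
Across a period the outer electron is held more tightly (higher IE₁); down a group it sits in a higher shell, more shielded, and comes off more easily.
All are in group 14, so first ionization energy increases up the group.
The greatest energy required to remove one electron from a gaseous atom among these belongs to Si.

Si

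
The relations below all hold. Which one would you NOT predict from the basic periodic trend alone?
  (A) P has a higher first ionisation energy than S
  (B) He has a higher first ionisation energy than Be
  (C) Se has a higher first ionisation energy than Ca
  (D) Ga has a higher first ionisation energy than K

(A)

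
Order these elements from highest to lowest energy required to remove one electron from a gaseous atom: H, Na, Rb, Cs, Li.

H is in period 1, group 1; Li is in period 2, group 1; Na is in period 3, group 1; Rb is in period 5, group 1; Cs is in period 6, group 1.
First ionization energy rises across a period (greater Z_eff holds electrons more tightly) and falls down a group (valence electrons are farther from the nucleus).
All are in group 1, so first ionization energy increases up the group.
So from highest to lowest: H > Li > Na > Rb > Cs.

H > Li > Na > Rb > Cs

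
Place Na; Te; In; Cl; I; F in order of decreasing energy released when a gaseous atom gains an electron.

EA tends to increase across a period and decrease down a group, though the pattern is less regular than for IE or radius.
Here both period and group differ, so the two effects have to be weighed against each other.
Na > In: period and group pull opposite ways; the down-group shift dominates (53 vs 29 kJ/mol).
Te > Na: the two effects oppose for this pair; the across-period effect wins (190 vs 53 kJ/mol).
I > Te: I lies to the right of Te in period 5, so the across-period effect alone puts I higher.
F > I: they share group 17; the group trend gives F the larger value.
Cl > F: this pair runs against the simple trend — see the exception note.
Note the exception: Cl has a higher electron affinity than F, contrary to the simple trend — F's small 2p subshell makes the incoming electron feel strong e⁻–e⁻ repulsion, so Cl actually releases more energy on gaining an electron.
Tabulated electron affinity (kJ/mol): F 328, Na 53, Cl 349, In 29, Te 190, I 295.
So from highest to lowest: Cl > F > I > Te > Na > In.

Cl, F, I, Te, Na, In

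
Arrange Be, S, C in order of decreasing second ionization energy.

The second ionization energy removes an electron from the +1 ion. For each element: Be⁺ still has 1 valence electron; S⁺ still has 5 valence electrons; C⁺ still has 3 valence electrons.
All are still removing valence electrons, so compare the +1 ions as you would atoms: IE_2 generally rises across a period (higher Z_eff) and falls down a group (larger shell), subject to the usual subshell exceptions.
Valence configurations: Be⁺ [He]2s¹, S⁺ [Ne]3s²3p³, C⁺ [He]2s²2p¹.
Tabulated IE_2 (kJ/mol): Be 1757, S 2252, C 2353.
Hence IE_2: Be < S < C.

C > S > Be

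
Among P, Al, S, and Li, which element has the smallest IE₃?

Al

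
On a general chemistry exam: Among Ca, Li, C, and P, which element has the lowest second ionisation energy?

Ca

After 1 electron has been removed, what remains? Ca⁺ still has 1 valence electron; Li⁺ is the bare [He] core; C⁺ still has 3 valence electrons; P⁺ still has 4 valence electrons.
Breaking into a closed-shell core is much more expensive than removing a leftover valence electron — Li has the largest IE_2 here.
Valence configurations: Ca⁺ [Ar]4s¹, C⁺ [He]2s²2p¹, P⁺ [Ne]3s²3p².
Tabulated IE_2 (kJ/mol): Ca 1145, Li 7298, C 2353, P 1907.
Overall IE_2 order: Ca < P < C < Li.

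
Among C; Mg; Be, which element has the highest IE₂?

IE_2 is the cost of taking one more electron from the +1 cation: C⁺ still has 3 valence electrons; Mg⁺ still has 1 valence electron; Be⁺ still has 1 valence electron.
All are still removing valence electrons, so compare the +1 ions as you would atoms: IE_2 generally rises across a period (higher Z_eff) and falls down a group (larger shell), subject to the usual subshell exceptions.
Valence configurations: C⁺ [He]2s²2p¹, Mg⁺ [Ne]3s¹, Be⁺ [He]2s¹.
Approximate IE_2 values (kJ/mol): C 2353, Mg 1451, Be 1757.
Overall IE_2 order: Mg < Be < C.

C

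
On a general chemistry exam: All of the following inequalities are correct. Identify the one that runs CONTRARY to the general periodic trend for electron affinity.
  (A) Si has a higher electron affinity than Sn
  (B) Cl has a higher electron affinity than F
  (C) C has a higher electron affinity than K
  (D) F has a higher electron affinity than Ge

The general trend: electron affinity increases across a period and decreases down a group.
(A) Si (period 3, group 14) vs Sn (period 5, group 14): the stated order agrees with the simple trend.
(B) Cl (period 3, group 17) vs F (period 2, group 17): the stated order contradicts the simple trend.
(C) C (period 2, group 14) vs K (period 4, group 1): the stated order agrees with the simple trend.
(D) F (period 2, group 17) vs Ge (period 4, group 14): the stated order agrees with the simple trend.
The exception is (B): F's small 2p subshell makes the incoming electron feel strong e⁻–e⁻ repulsion, so Cl actually releases more energy on gaining an electron.

(B)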